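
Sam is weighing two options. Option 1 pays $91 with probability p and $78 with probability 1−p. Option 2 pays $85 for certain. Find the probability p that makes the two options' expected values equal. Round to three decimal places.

p = 0.538

p·91 + (1−p)·78 = 85
13p + 78 = 85
p = (85 − 78) / 13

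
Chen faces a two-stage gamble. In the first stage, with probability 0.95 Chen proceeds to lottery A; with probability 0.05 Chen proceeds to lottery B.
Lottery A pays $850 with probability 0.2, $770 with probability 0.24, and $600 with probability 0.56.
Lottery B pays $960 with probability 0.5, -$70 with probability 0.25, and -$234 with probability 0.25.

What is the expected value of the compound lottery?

EV(A) = 0.2 × 850 + 0.24 × 770 + 0.56 × 600 = 170 + 184.8 + 336 = 690.8
EV(B) = 0.5 × 960 + 0.25 × (-70) + 0.25 × (-234) = 480 − 17.5 − 58.5 = 404
Overall = 0.95 × 690.8 + 0.05 × 404 = 656.26 + 20.2 = 676.46

$676.46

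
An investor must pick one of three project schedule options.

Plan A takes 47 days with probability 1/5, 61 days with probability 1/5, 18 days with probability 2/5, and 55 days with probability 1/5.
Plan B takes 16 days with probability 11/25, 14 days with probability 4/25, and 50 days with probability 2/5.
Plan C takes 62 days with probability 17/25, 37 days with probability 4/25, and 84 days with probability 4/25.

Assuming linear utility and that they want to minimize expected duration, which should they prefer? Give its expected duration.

Plan B (29.28 days)

Plan A = 1/5 × 47 + 1/5 × 61 + 2/5 × 18 + 1/5 × 55 = 9.4 + 12.2 + 7.2 + 11 = 39.8
Plan B = 11/25 × 16 + 4/25 × 14 + 2/5 × 50 = 7.04 + 2.24 + 20 = 29.28
Plan C = 17/25 × 62 + 4/25 × 37 + 4/25 × 84 = 42.16 + 5.92 + 13.44 = 61.52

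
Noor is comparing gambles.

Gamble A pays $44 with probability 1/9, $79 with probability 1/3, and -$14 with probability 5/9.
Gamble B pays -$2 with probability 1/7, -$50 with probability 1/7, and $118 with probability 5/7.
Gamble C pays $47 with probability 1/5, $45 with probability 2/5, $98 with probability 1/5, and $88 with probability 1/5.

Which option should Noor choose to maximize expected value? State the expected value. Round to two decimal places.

Gamble A = 1/9 × 44 + 1/3 × 79 + 5/9 × (-14) = 4.8889 + 26.3333 − 7.7778 = 23.4444
Gamble B = 1/7 × (-2) + 1/7 × (-50) + 5/7 × 118 = -0.2857 − 7.1429 + 84.2857 = 76.8571
Gamble C = 1/5 × 47 + 2/5 × 45 + 1/5 × 98 + 1/5 × 88 = 9.4 + 18 + 19.6 + 17.6 = 64.6

Gamble B ($76.86)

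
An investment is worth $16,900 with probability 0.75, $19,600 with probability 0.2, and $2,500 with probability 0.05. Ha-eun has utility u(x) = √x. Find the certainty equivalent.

E[u] = 0.75·√16900 + 0.2·√19600 + 0.05·√2500 = 0.75·130 + 0.2·140 + 0.05·50 = 128
CE = (128)² = 16384

$16,384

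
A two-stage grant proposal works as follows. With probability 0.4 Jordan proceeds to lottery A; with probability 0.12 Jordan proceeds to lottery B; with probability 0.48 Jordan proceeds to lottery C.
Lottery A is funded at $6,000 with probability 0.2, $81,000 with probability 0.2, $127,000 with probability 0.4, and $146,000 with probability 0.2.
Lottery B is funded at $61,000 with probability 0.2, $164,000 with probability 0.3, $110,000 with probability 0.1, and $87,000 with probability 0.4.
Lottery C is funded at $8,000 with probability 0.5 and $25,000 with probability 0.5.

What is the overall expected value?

EV(A) = 0.2 × 6000 + 0.2 × 81000 + 0.4 × 127000 + 0.2 × 146000 = 1200 + 16200 + 50800 + 29200 = 97400
EV(B) = 0.2 × 61000 + 0.3 × 164000 + 0.1 × 110000 + 0.4 × 87000 = 12200 + 49200 + 11000 + 34800 = 107200
EV(C) = 0.5 × 8000 + 0.5 × 25000 = 4000 + 12500 = 16500
Overall = 0.4 × 97400 + 0.12 × 107200 + 0.48 × 16500 = 38960 + 12864 + 7920 = 59744

$59,744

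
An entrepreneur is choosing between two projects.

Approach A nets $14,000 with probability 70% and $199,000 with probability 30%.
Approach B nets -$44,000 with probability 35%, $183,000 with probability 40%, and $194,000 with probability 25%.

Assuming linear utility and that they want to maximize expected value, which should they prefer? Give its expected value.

Approach A = 0.7 × 14000 + 0.3 × 199000 = 9800 + 59700 = 69500
Approach B = 0.35 × (-44000) + 0.4 × 183000 + 0.25 × 194000 = -15400 + 73200 + 48500 = 106300

Approach B ($106,300)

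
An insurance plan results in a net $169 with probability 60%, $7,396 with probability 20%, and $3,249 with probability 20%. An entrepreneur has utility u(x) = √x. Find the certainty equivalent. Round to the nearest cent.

E[u] = 0.6·√169 + 0.2·√7396 + 0.2·√3249 = 0.6·13 + 0.2·86 + 0.2·57 = 36.4
CE = (36.4)² = 1324.96

$1,324.96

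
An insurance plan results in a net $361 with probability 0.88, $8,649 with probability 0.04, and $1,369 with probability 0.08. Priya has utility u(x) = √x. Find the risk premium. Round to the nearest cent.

E[u] = 0.88·√361 + 0.04·√8649 + 0.08·√1369 = 0.88·19 + 0.04·93 + 0.08·37 = 23.4
CE = (23.4)² = 547.56
Risk premium = EV − CE = 773.16 − 547.56 = 225.6

$225.60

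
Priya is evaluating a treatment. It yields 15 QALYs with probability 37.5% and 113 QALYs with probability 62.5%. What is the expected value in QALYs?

EV = 0.375 × 15 + 0.625 × 113 = 5.625 + 70.625 = 76.25

76.25 QALYs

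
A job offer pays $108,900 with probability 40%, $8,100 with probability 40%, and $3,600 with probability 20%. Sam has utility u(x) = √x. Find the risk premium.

E[u] = 0.4·√108900 + 0.4·√8100 + 0.2·√3600 = 0.4·330 + 0.4·90 + 0.2·60 = 180
CE = (180)² = 32400
Risk premium = EV − CE = 47520 − 32400 = 15120

$15,120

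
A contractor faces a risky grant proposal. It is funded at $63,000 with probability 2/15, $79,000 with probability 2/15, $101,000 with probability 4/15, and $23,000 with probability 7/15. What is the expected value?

$56,600

EV = 2/15 × 63000 + 2/15 × 79000 + 4/15 × 101000 + 7/15 × 23000 = 8400 + 10533.3333 + 26933.3333 + 10733.3333 = 56600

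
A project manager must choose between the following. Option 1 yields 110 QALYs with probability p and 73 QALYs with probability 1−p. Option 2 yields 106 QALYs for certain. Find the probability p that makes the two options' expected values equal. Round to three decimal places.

p = 0.892

p·110 + (1−p)·73 = 106
37p + 73 = 106
p = (106 − 73) / 37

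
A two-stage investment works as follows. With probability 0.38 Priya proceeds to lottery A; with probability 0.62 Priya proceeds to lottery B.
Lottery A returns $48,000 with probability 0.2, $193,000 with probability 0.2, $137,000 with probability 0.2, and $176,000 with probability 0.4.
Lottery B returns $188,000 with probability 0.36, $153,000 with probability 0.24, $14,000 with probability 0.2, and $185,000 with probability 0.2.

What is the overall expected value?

$144,884

EV(A) = 0.2 × 48000 + 0.2 × 193000 + 0.2 × 137000 + 0.4 × 176000 = 9600 + 38600 + 27400 + 70400 = 146000
EV(B) = 0.36 × 188000 + 0.24 × 153000 + 0.2 × 14000 + 0.2 × 185000 = 67680 + 36720 + 2800 + 37000 = 144200
Overall = 0.38 × 146000 + 0.62 × 144200 = 55480 + 89404 = 144884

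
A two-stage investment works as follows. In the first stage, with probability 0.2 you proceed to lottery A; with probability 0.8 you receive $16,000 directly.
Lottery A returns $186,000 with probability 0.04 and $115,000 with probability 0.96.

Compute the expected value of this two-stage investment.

EV(A) = 0.04 × 186000 + 0.96 × 115000 = 7440 + 110400 = 117840
Branch B: 16000 (certain)
Overall = 0.2 × 117840 + 0.8 × 16000 = 23568 + 12800 = 36368

$36,368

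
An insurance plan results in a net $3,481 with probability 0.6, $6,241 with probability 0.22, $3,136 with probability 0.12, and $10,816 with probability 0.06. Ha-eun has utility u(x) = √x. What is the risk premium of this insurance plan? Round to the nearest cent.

$165.15

E[u] = 0.6·√3481 + 0.22·√6241 + 0.12·√3136 + 0.06·√10816 = 0.6·59 + 0.22·79 + 0.12·56 + 0.06·104 = 65.74
CE = (65.74)² = 4321.7476
Risk premium = EV − CE = 4486.9 − 4321.7476 = 165.1524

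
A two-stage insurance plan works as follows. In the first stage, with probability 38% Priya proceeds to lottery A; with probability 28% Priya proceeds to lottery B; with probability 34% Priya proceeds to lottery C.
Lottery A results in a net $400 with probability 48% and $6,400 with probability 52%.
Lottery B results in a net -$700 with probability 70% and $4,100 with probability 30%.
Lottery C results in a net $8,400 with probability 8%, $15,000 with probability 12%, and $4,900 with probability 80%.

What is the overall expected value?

$3,718.08

EV(A) = 0.48 × 400 + 0.52 × 6400 = 192 + 3328 = 3520
EV(B) = 0.7 × (-700) + 0.3 × 4100 = -490 + 1230 = 740
EV(C) = 0.08 × 8400 + 0.12 × 15000 + 0.8 × 4900 = 672 + 1800 + 3920 = 6392
Overall = 0.38 × 3520 + 0.28 × 740 + 0.34 × 6392 = 1337.6 + 207.2 + 2173.28 = 3718.08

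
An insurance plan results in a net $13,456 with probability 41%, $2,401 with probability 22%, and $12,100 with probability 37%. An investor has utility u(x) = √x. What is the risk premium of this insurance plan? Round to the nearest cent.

$713.26

E[u] = 0.41·√13456 + 0.22·√2401 + 0.37·√12100 = 0.41·116 + 0.22·49 + 0.37·110 = 99.04
CE = (99.04)² = 9808.9216
Risk premium = EV − CE = 10522.18 − 9808.9216 = 713.2584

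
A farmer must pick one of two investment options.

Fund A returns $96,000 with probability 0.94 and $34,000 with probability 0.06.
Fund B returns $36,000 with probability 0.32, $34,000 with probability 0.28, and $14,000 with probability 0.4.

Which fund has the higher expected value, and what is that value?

Fund A = 0.94 × 96000 + 0.06 × 34000 = 90240 + 2040 = 92280
Fund B = 0.32 × 36000 + 0.28 × 34000 + 0.4 × 14000 = 11520 + 9520 + 5600 = 26640

Fund A ($92,280)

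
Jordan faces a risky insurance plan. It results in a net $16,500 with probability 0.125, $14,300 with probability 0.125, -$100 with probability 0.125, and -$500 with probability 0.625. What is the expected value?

EV = 0.125 × 16500 + 0.125 × 14300 + 0.125 × (-100) + 0.625 × (-500) = 2062.5 + 1787.5 − 12.5 − 312.5 = 3525

$3,525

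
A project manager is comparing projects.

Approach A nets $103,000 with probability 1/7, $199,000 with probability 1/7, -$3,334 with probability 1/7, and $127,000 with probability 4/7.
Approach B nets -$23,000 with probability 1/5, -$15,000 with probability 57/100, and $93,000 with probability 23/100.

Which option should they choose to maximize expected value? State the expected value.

Approach A ($115,238)

Approach A = 1/7 × 103000 + 1/7 × 199000 + 1/7 × (-3334) + 4/7 × 127000 = 14714.2857 + 28428.5714 − 476.2857 + 72571.4286 = 115238
Approach B = 1/5 × (-23000) + 57/100 × (-15000) + 23/100 × 93000 = -4600 − 8550 + 21390 = 8240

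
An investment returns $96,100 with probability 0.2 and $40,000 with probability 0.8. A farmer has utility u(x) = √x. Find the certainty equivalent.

E[u] = 0.2·√96100 + 0.8·√40000 = 0.2·310 + 0.8·200 = 222
CE = (222)² = 49284

$49,284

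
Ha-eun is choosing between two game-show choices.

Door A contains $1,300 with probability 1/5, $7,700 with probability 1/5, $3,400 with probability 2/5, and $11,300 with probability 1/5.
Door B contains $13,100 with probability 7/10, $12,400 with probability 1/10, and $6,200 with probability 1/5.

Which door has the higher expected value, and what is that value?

Door A = 1/5 × 1300 + 1/5 × 7700 + 2/5 × 3400 + 1/5 × 11300 = 260 + 1540 + 1360 + 2260 = 5420
Door B = 7/10 × 13100 + 1/10 × 12400 + 1/5 × 6200 = 9170 + 1240 + 1240 = 11650

Door B ($11,650)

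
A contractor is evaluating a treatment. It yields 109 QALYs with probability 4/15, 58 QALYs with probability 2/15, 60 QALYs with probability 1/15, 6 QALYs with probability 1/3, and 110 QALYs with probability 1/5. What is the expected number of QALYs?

64.8 QALYs

EV = 4/15 × 109 + 2/15 × 58 + 1/15 × 60 + 1/3 × 6 + 1/5 × 110 = 29.0667 + 7.7333 + 4 + 2 + 22 = 64.8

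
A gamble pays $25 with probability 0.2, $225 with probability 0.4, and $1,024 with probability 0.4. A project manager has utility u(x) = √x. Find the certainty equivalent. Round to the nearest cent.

$392.04

E[u] = 0.2·√25 + 0.4·√225 + 0.4·√1024 = 0.2·5 + 0.4·15 + 0.4·32 = 19.8
CE = (19.8)² = 392.04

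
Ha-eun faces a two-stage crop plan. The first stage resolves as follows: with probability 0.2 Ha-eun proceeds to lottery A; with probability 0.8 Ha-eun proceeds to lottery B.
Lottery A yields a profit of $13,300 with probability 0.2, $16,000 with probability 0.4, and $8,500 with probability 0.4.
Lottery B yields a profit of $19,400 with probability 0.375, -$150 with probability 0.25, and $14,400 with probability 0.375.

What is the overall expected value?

EV(A) = 0.2 × 13300 + 0.4 × 16000 + 0.4 × 8500 = 2660 + 6400 + 3400 = 12460
EV(B) = 0.375 × 19400 + 0.25 × (-150) + 0.375 × 14400 = 7275 − 37.5 + 5400 = 12637.5
Overall = 0.2 × 12460 + 0.8 × 12637.5 = 2492 + 10110 = 12602

$12,602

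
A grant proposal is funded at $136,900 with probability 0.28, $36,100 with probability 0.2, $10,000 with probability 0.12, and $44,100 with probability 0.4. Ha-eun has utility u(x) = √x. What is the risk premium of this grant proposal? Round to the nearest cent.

E[u] = 0.28·√136900 + 0.2·√36100 + 0.12·√10000 + 0.4·√44100 = 0.28·370 + 0.2·190 + 0.12·100 + 0.4·210 = 237.6
CE = (237.6)² = 56453.76
Risk premium = EV − CE = 64392 − 56453.76 = 7938.24

$7,938.24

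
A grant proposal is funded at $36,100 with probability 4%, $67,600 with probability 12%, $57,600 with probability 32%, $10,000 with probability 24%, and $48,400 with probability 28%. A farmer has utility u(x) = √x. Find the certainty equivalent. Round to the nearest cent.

$40,481.44

E[u] = 0.04·√36100 + 0.12·√67600 + 0.32·√57600 + 0.24·√10000 + 0.28·√48400 = 0.04·190 + 0.12·260 + 0.32·240 + 0.24·100 + 0.28·220 = 201.2
CE = (201.2)² = 40481.44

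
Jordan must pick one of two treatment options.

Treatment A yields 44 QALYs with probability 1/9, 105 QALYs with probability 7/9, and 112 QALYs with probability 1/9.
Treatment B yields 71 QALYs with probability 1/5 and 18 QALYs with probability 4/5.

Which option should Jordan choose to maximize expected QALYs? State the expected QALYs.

Treatment A = 1/9 × 44 + 7/9 × 105 + 1/9 × 112 = 4.8889 + 81.6667 + 12.4444 = 99
Treatment B = 1/5 × 71 + 4/5 × 18 = 14.2 + 14.4 = 28.6

Treatment A (99 QALYs)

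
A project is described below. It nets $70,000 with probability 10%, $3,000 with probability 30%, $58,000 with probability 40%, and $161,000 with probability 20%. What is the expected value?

$63,300

EV = 0.1 × 70000 + 0.3 × 3000 + 0.4 × 58000 + 0.2 × 161000 = 7000 + 900 + 23200 + 32200 = 63300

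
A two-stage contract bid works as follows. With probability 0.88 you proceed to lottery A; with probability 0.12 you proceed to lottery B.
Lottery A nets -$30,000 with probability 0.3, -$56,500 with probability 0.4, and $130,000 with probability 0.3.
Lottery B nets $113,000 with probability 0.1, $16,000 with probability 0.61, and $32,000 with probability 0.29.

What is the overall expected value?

$10,152.80

EV(A) = 0.3 × (-30000) + 0.4 × (-56500) + 0.3 × 130000 = -9000 − 22600 + 39000 = 7400
EV(B) = 0.1 × 113000 + 0.61 × 16000 + 0.29 × 32000 = 11300 + 9760 + 9280 = 30340
Overall = 0.88 × 7400 + 0.12 × 30340 = 6512 + 3640.8 = 10152.8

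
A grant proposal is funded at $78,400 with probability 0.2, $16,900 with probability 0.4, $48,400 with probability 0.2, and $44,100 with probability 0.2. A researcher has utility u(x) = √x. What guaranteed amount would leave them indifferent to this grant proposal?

E[u] = 0.2·√78400 + 0.4·√16900 + 0.2·√48400 + 0.2·√44100 = 0.2·280 + 0.4·130 + 0.2·220 + 0.2·210 = 194
CE = (194)² = 37636

$37,636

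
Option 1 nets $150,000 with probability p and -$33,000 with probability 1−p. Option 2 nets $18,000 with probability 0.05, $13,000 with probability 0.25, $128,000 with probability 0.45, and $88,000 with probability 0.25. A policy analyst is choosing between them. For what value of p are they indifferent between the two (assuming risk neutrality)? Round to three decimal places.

p = 0.638

EV(Option 2) = 0.05 × 18000 + 0.25 × 13000 + 0.45 × 128000 + 0.25 × 88000 = 900 + 3250 + 57600 + 22000 = 83750
p·150000 + (1−p)·(-33000) = 83750
183000p − 33000 = 83750
p = (83750 + 33000) / 183000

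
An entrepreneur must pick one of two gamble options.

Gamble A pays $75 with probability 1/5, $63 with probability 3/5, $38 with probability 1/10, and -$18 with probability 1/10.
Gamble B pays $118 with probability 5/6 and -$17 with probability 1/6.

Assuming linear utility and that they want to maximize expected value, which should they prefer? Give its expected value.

Gamble B ($95.50)

Gamble A = 1/5 × 75 + 3/5 × 63 + 1/10 × 38 + 1/10 × (-18) = 15 + 37.8 + 3.8 − 1.8 = 54.8
Gamble B = 5/6 × 118 + 1/6 × (-17) = 98.3333 − 2.8333 = 95.5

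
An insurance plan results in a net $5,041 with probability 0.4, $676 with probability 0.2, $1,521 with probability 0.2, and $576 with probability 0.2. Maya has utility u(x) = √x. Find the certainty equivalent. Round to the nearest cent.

$2,134.44

E[u] = 0.4·√5041 + 0.2·√676 + 0.2·√1521 + 0.2·√576 = 0.4·71 + 0.2·26 + 0.2·39 + 0.2·24 = 46.2
CE = (46.2)² = 2134.44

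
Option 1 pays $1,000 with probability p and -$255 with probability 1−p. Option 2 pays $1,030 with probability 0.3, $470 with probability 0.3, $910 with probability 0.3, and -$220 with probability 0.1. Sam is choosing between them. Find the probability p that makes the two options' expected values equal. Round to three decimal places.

p = 0.762

EV(Option 2) = 0.3 × 1030 + 0.3 × 470 + 0.3 × 910 + 0.1 × (-220) = 309 + 141 + 273 − 22 = 701
p·1000 + (1−p)·(-255) = 701
1255p − 255 = 701
p = (701 + 255) / 1255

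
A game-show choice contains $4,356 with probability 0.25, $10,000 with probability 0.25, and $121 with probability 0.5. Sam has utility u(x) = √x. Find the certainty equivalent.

$2,209

E[u] = 0.25·√4356 + 0.25·√10000 + 0.5·√121 = 0.25·66 + 0.25·100 + 0.5·11 = 47
CE = (47)² = 2209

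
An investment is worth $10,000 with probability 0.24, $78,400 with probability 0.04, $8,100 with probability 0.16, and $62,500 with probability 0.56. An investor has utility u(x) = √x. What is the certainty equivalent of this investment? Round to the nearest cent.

E[u] = 0.24·√10000 + 0.04·√78400 + 0.16·√8100 + 0.56·√62500 = 0.24·100 + 0.04·280 + 0.16·90 + 0.56·250 = 189.6
CE = (189.6)² = 35948.16

$35,948.16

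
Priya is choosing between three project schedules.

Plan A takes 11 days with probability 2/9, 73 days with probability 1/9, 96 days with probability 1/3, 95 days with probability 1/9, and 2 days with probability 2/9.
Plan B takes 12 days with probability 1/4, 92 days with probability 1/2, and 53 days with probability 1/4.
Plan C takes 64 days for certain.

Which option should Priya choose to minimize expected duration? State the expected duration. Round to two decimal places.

Plan A (53.56 days)

Plan A = 2/9 × 11 + 1/9 × 73 + 1/3 × 96 + 1/9 × 95 + 2/9 × 2 = 2.4444 + 8.1111 + 32 + 10.5556 + 0.4444 = 53.5556
Plan B = 1/4 × 12 + 1/2 × 92 + 1/4 × 53 = 3 + 46 + 13.25 = 62.25
Plan C: 64 (certain)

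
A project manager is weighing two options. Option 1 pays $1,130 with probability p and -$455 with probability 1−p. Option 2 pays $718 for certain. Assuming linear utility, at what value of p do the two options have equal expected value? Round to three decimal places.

p = 0.740

p·1130 + (1−p)·(-455) = 718
1585p − 455 = 718
p = (718 + 455) / 1585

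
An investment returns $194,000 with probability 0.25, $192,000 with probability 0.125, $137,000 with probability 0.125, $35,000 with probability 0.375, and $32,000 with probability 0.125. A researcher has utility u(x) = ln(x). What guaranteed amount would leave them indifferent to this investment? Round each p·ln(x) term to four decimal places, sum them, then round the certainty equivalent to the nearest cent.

E[u] = 0.25·ln(194000) + 0.125·ln(192000) + 0.125·ln(137000) + 0.375·ln(35000) + 0.125·ln(32000) = 3.0439 + 1.5207 + 1.4785 + 3.9237 + 1.2967 = 11.2635
CE = e^11.2635 ≈ 77924.84

$77,924.84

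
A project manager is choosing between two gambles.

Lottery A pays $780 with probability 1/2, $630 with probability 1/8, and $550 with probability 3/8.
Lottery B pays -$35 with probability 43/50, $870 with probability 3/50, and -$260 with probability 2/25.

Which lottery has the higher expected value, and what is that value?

Lottery A ($675)

Lottery A = 1/2 × 780 + 1/8 × 630 + 3/8 × 550 = 390 + 78.75 + 206.25 = 675
Lottery B = 43/50 × (-35) + 3/50 × 870 + 2/25 × (-260) = -30.1 + 52.2 − 20.8 = 1.3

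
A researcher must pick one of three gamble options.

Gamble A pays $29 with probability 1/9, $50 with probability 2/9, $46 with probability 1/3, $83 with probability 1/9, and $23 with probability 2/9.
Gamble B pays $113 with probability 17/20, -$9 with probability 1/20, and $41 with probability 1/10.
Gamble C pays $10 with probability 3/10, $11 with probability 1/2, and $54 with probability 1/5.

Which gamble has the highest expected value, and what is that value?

Gamble B ($99.70)

Gamble A = 1/9 × 29 + 2/9 × 50 + 1/3 × 46 + 1/9 × 83 + 2/9 × 23 = 3.2222 + 11.1111 + 15.3333 + 9.2222 + 5.1111 = 44
Gamble B = 17/20 × 113 + 1/20 × (-9) + 1/10 × 41 = 96.05 − 0.45 + 4.1 = 99.7
Gamble C = 3/10 × 10 + 1/2 × 11 + 1/5 × 54 = 3 + 5.5 + 10.8 = 19.3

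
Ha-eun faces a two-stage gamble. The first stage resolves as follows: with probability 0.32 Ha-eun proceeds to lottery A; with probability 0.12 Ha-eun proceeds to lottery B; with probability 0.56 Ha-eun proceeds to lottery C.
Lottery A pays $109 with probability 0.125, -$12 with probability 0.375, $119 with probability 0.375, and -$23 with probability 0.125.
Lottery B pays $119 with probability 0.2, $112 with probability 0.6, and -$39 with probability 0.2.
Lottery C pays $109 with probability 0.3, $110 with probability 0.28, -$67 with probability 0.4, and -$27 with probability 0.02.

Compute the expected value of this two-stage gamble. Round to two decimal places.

EV(A) = 0.125 × 109 + 0.375 × (-12) + 0.375 × 119 + 0.125 × (-23) = 13.625 − 4.5 + 44.625 − 2.875 = 50.875
EV(B) = 0.2 × 119 + 0.6 × 112 + 0.2 × (-39) = 23.8 + 67.2 − 7.8 = 83.2
EV(C) = 0.3 × 109 + 0.28 × 110 + 0.4 × (-67) + 0.02 × (-27) = 32.7 + 30.8 − 26.8 − 0.54 = 36.16
Overall = 0.32 × 50.875 + 0.12 × 83.2 + 0.56 × 36.16 = 16.28 + 9.984 + 20.2496 = 46.5136

$46.51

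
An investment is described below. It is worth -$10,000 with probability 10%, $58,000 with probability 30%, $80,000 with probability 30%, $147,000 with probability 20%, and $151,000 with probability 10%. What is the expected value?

$84,900

EV = 0.1 × (-10000) + 0.3 × 58000 + 0.3 × 80000 + 0.2 × 147000 + 0.1 × 151000 = -1000 + 17400 + 24000 + 29400 + 15100 = 84900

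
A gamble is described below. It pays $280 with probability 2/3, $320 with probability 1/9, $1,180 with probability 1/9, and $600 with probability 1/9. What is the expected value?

EV = 2/3 × 280 + 1/9 × 320 + 1/9 × 1180 + 1/9 × 600 = 186.6667 + 35.5556 + 131.1111 + 66.6667 = 420

$420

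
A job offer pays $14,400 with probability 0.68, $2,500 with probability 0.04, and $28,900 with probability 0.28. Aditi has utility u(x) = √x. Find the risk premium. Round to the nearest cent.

E[u] = 0.68·√14400 + 0.04·√2500 + 0.28·√28900 = 0.68·120 + 0.04·50 + 0.28·170 = 131.2
CE = (131.2)² = 17213.44
Risk premium = EV − CE = 17984 − 17213.44 = 770.56

$770.56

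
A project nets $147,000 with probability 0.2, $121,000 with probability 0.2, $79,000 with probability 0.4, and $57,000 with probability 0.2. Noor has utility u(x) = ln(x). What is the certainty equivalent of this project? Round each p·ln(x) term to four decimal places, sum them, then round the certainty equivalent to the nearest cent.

E[u] = 0.2·ln(147000) + 0.2·ln(121000) + 0.4·ln(79000) + 0.2·ln(57000) = 2.3796 + 2.3407 + 4.5109 + 2.1902 = 11.4214
CE = e^11.4214 ≈ 91253.81

$91,253.81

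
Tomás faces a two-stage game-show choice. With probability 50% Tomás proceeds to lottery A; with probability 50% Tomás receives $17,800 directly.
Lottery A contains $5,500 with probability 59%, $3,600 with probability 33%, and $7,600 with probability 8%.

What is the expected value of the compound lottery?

EV(A) = 0.59 × 5500 + 0.33 × 3600 + 0.08 × 7600 = 3245 + 1188 + 608 = 5041
Branch B: 17800 (certain)
Overall = 0.5 × 5041 + 0.5 × 17800 = 2520.5 + 8900 = 11420.5

$11,420.50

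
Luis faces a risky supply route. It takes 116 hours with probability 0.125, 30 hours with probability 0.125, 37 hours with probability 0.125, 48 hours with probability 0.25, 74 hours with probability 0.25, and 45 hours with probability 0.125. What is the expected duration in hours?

EV = 0.125 × 116 + 0.125 × 30 + 0.125 × 37 + 0.25 × 48 + 0.25 × 74 + 0.125 × 45 = 14.5 + 3.75 + 4.625 + 12 + 18.5 + 5.625 = 59

59 hours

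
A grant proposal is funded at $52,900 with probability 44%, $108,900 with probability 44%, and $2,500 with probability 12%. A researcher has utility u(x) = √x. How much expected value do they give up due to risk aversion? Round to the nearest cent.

E[u] = 0.44·√52900 + 0.44·√108900 + 0.12·√2500 = 0.44·230 + 0.44·330 + 0.12·50 = 252.4
CE = (252.4)² = 63705.76
Risk premium = EV − CE = 71492 − 63705.76 = 7786.24

$7,786.24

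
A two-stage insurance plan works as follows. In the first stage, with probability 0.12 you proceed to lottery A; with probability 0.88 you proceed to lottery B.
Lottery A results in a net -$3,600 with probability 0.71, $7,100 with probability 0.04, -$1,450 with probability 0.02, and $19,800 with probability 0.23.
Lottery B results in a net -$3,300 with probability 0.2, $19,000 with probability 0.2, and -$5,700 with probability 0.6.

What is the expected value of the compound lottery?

EV(A) = 0.71 × (-3600) + 0.04 × 7100 + 0.02 × (-1450) + 0.23 × 19800 = -2556 + 284 − 29 + 4554 = 2253
EV(B) = 0.2 × (-3300) + 0.2 × 19000 + 0.6 × (-5700) = -660 + 3800 − 3420 = -280
Overall = 0.12 × 2253 + 0.88 × (-280) = 270.36 − 246.4 = 23.96

$23.96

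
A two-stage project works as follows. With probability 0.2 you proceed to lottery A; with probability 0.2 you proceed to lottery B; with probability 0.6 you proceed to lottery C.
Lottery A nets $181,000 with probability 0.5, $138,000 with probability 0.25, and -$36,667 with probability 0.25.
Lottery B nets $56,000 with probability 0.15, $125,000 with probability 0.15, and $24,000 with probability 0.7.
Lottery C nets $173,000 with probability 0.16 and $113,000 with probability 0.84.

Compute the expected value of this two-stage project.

$105,516.65

EV(A) = 0.5 × 181000 + 0.25 × 138000 + 0.25 × (-36667) = 90500 + 34500 − 9166.75 = 115833.25
EV(B) = 0.15 × 56000 + 0.15 × 125000 + 0.7 × 24000 = 8400 + 18750 + 16800 = 43950
EV(C) = 0.16 × 173000 + 0.84 × 113000 = 27680 + 94920 = 122600
Overall = 0.2 × 115833.25 + 0.2 × 43950 + 0.6 × 122600 = 23166.65 + 8790 + 73560 = 105516.65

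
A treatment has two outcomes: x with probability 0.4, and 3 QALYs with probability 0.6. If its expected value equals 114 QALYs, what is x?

x = 280.5 QALYs

0.4·x + 0.6·3 = 114
0.4·x = 114 − 1.8 = 112.2
x = 112.2 / 0.4 = 280.5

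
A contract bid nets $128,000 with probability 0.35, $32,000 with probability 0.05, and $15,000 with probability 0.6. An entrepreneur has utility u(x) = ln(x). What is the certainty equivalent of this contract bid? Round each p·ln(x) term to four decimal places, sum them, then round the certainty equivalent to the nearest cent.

$32,994.63

E[u] = 0.35·ln(128000) + 0.05·ln(32000) + 0.6·ln(15000) = 4.1159 + 0.5187 + 5.7695 = 10.4041
CE = e^10.4041 ≈ 32994.63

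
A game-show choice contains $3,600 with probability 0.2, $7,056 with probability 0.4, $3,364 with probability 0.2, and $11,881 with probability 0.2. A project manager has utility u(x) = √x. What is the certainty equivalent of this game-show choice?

$6,241

E[u] = 0.2·√3600 + 0.4·√7056 + 0.2·√3364 + 0.2·√11881 = 0.2·60 + 0.4·84 + 0.2·58 + 0.2·109 = 79
CE = (79)² = 6241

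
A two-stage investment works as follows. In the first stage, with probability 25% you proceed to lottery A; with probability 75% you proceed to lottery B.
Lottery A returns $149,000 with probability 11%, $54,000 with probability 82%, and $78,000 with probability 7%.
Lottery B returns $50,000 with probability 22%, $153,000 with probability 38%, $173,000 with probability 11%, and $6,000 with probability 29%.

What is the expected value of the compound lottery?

EV(A) = 0.11 × 149000 + 0.82 × 54000 + 0.07 × 78000 = 16390 + 44280 + 5460 = 66130
EV(B) = 0.22 × 50000 + 0.38 × 153000 + 0.11 × 173000 + 0.29 × 6000 = 11000 + 58140 + 19030 + 1740 = 89910
Overall = 0.25 × 66130 + 0.75 × 89910 = 16532.5 + 67432.5 = 83965

$83,965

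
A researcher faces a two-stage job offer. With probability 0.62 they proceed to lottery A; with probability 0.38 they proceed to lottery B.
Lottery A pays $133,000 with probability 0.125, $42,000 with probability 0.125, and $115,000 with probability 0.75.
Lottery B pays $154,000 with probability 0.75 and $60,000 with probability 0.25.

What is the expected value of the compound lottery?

EV(A) = 0.125 × 133000 + 0.125 × 42000 + 0.75 × 115000 = 16625 + 5250 + 86250 = 108125
EV(B) = 0.75 × 154000 + 0.25 × 60000 = 115500 + 15000 = 130500
Overall = 0.62 × 108125 + 0.38 × 130500 = 67037.5 + 49590 = 116627.5

$116,627.50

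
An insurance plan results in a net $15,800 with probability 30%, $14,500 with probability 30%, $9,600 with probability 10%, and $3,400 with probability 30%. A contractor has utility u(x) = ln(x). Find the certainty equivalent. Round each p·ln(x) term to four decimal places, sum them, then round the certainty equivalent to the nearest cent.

$9,240.95

E[u] = 0.3·ln(15800) + 0.3·ln(14500) + 0.1·ln(9600) + 0.3·ln(3400) = 2.9003 + 2.8746 + 0.9170 + 2.4395 = 9.1314
CE = e^9.1314 ≈ 9240.95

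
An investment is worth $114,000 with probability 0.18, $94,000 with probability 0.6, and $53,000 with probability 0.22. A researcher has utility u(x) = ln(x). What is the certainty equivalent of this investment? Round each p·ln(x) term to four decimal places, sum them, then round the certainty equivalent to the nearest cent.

$85,793.63

E[u] = 0.18·ln(114000) + 0.6·ln(94000) + 0.22·ln(53000) = 2.0959 + 6.8706 + 2.3932 = 11.3597
CE = e^11.3597 ≈ 85793.63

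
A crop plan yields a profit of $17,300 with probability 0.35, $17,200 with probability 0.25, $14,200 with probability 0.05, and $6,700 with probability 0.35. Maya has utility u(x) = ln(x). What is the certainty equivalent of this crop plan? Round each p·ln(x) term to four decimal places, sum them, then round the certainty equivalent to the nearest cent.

$12,273.53

E[u] = 0.35·ln(17300) + 0.25·ln(17200) + 0.05·ln(14200) + 0.35·ln(6700) = 3.4155 + 2.4382 + 0.4780 + 3.0835 = 9.4152
CE = e^9.4152 ≈ 12273.53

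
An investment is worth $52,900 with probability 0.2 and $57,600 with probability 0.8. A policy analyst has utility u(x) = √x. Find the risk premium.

E[u] = 0.2·√52900 + 0.8·√57600 = 0.2·230 + 0.8·240 = 238
CE = (238)² = 56644
Risk premium = EV − CE = 56660 − 56644 = 16

$16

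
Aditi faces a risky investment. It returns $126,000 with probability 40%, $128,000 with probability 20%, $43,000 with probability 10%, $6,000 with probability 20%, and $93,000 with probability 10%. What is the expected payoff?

EV = 0.4 × 126000 + 0.2 × 128000 + 0.1 × 43000 + 0.2 × 6000 + 0.1 × 93000 = 50400 + 25600 + 4300 + 1200 + 9300 = 90800

$90,800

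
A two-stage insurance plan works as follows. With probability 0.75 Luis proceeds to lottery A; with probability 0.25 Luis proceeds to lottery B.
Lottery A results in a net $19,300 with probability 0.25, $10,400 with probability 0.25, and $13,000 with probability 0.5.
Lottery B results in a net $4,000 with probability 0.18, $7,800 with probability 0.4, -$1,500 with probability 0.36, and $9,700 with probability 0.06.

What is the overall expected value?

$11,414.25

EV(A) = 0.25 × 19300 + 0.25 × 10400 + 0.5 × 13000 = 4825 + 2600 + 6500 = 13925
EV(B) = 0.18 × 4000 + 0.4 × 7800 + 0.36 × (-1500) + 0.06 × 9700 = 720 + 3120 − 540 + 582 = 3882
Overall = 0.75 × 13925 + 0.25 × 3882 = 10443.75 + 970.5 = 11414.25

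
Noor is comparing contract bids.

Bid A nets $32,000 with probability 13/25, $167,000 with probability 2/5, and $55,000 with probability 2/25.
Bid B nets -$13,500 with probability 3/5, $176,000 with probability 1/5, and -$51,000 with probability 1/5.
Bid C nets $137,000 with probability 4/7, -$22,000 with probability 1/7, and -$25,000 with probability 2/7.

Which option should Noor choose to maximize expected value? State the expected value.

Bid A ($87,840)

Bid A = 13/25 × 32000 + 2/5 × 167000 + 2/25 × 55000 = 16640 + 66800 + 4400 = 87840
Bid B = 3/5 × (-13500) + 1/5 × 176000 + 1/5 × (-51000) = -8100 + 35200 − 10200 = 16900
Bid C = 4/7 × 137000 + 1/7 × (-22000) + 2/7 × (-25000) = 78285.7143 − 3142.8571 − 7142.8571 = 68000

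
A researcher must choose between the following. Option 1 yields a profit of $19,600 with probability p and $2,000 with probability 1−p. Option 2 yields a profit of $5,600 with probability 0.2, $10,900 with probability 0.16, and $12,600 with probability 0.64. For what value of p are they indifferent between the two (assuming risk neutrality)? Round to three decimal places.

EV(Option 2) = 0.2 × 5600 + 0.16 × 10900 + 0.64 × 12600 = 1120 + 1744 + 8064 = 10928
p·19600 + (1−p)·2000 = 10928
17600p + 2000 = 10928
p = (10928 − 2000) / 17600

p = 0.507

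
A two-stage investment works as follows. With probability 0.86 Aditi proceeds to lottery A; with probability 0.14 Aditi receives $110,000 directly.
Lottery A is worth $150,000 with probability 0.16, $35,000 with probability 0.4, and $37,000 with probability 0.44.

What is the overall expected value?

EV(A) = 0.16 × 150000 + 0.4 × 35000 + 0.44 × 37000 = 24000 + 14000 + 16280 = 54280
Branch B: 110000 (certain)
Overall = 0.86 × 54280 + 0.14 × 110000 = 46680.8 + 15400 = 62080.8

$62,080.80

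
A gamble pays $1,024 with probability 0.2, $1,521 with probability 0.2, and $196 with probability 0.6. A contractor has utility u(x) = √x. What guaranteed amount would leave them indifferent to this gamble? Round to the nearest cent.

$510.76

E[u] = 0.2·√1024 + 0.2·√1521 + 0.6·√196 = 0.2·32 + 0.2·39 + 0.6·14 = 22.6
CE = (22.6)² = 510.76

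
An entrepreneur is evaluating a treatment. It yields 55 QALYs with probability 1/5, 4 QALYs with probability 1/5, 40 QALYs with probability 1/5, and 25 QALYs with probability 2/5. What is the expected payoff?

EV = 1/5 × 55 + 1/5 × 4 + 1/5 × 40 + 2/5 × 25 = 11 + 0.8 + 8 + 10 = 29.8

29.8 QALYs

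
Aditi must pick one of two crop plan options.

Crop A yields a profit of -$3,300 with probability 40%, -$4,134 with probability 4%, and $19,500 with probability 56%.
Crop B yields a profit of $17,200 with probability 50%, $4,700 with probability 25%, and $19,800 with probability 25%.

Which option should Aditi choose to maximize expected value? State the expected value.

Crop A = 0.4 × (-3300) + 0.04 × (-4134) + 0.56 × 19500 = -1320 − 165.36 + 10920 = 9434.64
Crop B = 0.5 × 17200 + 0.25 × 4700 + 0.25 × 19800 = 8600 + 1175 + 4950 = 14725

Crop B ($14,725)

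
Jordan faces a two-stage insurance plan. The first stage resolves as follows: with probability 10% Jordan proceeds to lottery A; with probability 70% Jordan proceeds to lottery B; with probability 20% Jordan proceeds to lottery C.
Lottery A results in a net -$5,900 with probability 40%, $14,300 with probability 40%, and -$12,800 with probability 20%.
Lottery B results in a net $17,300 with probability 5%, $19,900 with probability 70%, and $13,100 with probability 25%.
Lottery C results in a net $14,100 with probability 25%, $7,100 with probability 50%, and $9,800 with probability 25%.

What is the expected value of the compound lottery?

EV(A) = 0.4 × (-5900) + 0.4 × 14300 + 0.2 × (-12800) = -2360 + 5720 − 2560 = 800
EV(B) = 0.05 × 17300 + 0.7 × 19900 + 0.25 × 13100 = 865 + 13930 + 3275 = 18070
EV(C) = 0.25 × 14100 + 0.5 × 7100 + 0.25 × 9800 = 3525 + 3550 + 2450 = 9525
Overall = 0.1 × 800 + 0.7 × 18070 + 0.2 × 9525 = 80 + 12649 + 1905 = 14634

$14,634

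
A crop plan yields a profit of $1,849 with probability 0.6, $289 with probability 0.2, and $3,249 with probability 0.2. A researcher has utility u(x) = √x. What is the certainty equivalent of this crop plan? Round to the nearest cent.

$1,648.36

E[u] = 0.6·√1849 + 0.2·√289 + 0.2·√3249 = 0.6·43 + 0.2·17 + 0.2·57 = 40.6
CE = (40.6)² = 1648.36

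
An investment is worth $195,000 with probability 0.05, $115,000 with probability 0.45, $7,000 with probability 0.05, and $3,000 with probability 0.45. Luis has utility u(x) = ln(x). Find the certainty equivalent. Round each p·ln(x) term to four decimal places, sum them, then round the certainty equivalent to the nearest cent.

E[u] = 0.05·ln(195000) + 0.45·ln(115000) + 0.05·ln(7000) + 0.45·ln(3000) = 0.6090 + 5.2437 + 0.4427 + 3.6029 = 9.8983
CE = e^9.8983 ≈ 19896.52

$19,896.52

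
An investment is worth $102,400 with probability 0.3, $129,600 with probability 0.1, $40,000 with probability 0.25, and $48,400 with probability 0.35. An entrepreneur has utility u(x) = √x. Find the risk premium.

E[u] = 0.3·√102400 + 0.1·√129600 + 0.25·√40000 + 0.35·√48400 = 0.3·320 + 0.1·360 + 0.25·200 + 0.35·220 = 259
CE = (259)² = 67081
Risk premium = EV − CE = 70620 − 67081 = 3539

$3,539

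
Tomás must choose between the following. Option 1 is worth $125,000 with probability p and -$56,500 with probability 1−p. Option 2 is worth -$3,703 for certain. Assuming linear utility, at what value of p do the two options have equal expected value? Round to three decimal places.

p = 0.291

p·125000 + (1−p)·(-56500) = -3703
181500p − 56500 = -3703
p = (-3703 + 56500) / 181500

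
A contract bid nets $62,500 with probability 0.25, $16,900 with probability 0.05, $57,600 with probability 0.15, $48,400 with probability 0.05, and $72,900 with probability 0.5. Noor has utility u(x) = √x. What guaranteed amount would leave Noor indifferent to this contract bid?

$63,001

E[u] = 0.25·√62500 + 0.05·√16900 + 0.15·√57600 + 0.05·√48400 + 0.5·√72900 = 0.25·250 + 0.05·130 + 0.15·240 + 0.05·220 + 0.5·270 = 251
CE = (251)² = 63001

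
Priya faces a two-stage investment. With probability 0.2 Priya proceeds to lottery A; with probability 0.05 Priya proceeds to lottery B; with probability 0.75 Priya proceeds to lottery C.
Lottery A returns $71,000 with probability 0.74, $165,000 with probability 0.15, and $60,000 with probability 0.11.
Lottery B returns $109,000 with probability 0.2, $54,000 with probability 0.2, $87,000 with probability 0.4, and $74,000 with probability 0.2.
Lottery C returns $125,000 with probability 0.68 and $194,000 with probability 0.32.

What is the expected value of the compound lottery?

$131,198

EV(A) = 0.74 × 71000 + 0.15 × 165000 + 0.11 × 60000 = 52540 + 24750 + 6600 = 83890
EV(B) = 0.2 × 109000 + 0.2 × 54000 + 0.4 × 87000 + 0.2 × 74000 = 21800 + 10800 + 34800 + 14800 = 82200
EV(C) = 0.68 × 125000 + 0.32 × 194000 = 85000 + 62080 = 147080
Overall = 0.2 × 83890 + 0.05 × 82200 + 0.75 × 147080 = 16778 + 4110 + 110310 = 131198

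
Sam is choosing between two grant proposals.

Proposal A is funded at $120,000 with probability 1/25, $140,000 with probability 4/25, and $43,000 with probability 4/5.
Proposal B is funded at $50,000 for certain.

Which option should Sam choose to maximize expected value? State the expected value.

Proposal A ($61,600)

Proposal A = 1/25 × 120000 + 4/25 × 140000 + 4/5 × 43000 = 4800 + 22400 + 34400 = 61600
Proposal B: 50000 (certain)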